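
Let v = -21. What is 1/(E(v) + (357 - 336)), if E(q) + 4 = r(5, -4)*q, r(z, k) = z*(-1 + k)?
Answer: 1/542 ≈ 0.0018450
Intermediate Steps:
E(q) = -4 - 25*q (E(q) = -4 + (5*(-1 - 4))*q = -4 + (5*(-5))*q = -4 - 25*q)
1/(E(v) + (357 - 336)) = 1/((-4 - 25*(-21)) + (357 - 336)) = 1/((-4 + 525) + 21) = 1/(521 + 21) = 1/542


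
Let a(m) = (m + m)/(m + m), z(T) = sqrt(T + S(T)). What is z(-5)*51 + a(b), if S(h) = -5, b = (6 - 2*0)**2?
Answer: 1 + 51*I*sqrt(10) ≈ 1.0 + 161.28*I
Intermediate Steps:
b = 36 (b = (6 + 0)**2 = 6**2 = 36)
z(T) = sqrt(-5 + T) (z(T) = sqrt(T - 5) = sqrt(-5 + T))
a(m) = 1 (a(m) = (2*m)/((2*m)) = (2*m)*(1/(2*m)) = 1)
z(-5)*51 + a(b) = sqrt(-5 - 5)*51 + 1 = sqrt(-10)*51 + 1 = (I*sqrt(10))*51 + 1 = 51*I*sqrt(10) + 1 = 1 + 51*I*sqrt(10)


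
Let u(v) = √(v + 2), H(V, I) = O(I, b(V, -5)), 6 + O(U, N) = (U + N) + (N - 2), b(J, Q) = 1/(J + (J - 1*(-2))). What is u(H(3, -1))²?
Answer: -27/4 ≈ -6.7500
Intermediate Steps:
b(J, Q) = 1/(2 + 2*J) (b(J, Q) = 1/(J + (J + 2)) = 1/(J + (2 + J)) = 1/(2 + 2*J))
O(U, N) = -8 + U + 2*N (O(U, N) = -6 + ((U + N) + (N - 2)) = -6 + ((N + U) + (-2 + N)) = -6 + (-2 + U + 2*N) = -8 + U + 2*N)
H(V, I) = -8 + I + 1/(1 + V) (H(V, I) = -8 + I + 2*(1/(2*(1 + V))) = -8 + I + 1/(1 + V))
u(v) = √(2 + v)
u(H(3, -1))² = (√(2 + (1 + (1 + 3)*(-8 - 1))/(1 + 3)))² = (√(2 + (1 + 4*(-9))/4))² = (√(2 + (1 - 36)/4))² = (√(2 + (¼)*(-35)))² = (√(2 - 35/4))² = (√(-27/4))² = (3*I*√3/2)² = -27/4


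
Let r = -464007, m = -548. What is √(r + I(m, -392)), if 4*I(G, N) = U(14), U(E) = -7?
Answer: I*√1856035/2 ≈ 681.18*I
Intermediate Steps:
I(G, N) = -7/4 (I(G, N) = (¼)*(-7) = -7/4)
√(r + I(m, -392)) = √(-464007 - 7/4) = √(-1856035/4) = I*√1856035/2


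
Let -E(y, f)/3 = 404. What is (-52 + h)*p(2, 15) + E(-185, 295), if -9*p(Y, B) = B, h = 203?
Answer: -4391/3 ≈ -1463.7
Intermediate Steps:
p(Y, B) = -B/9
E(y, f) = -1212 (E(y, f) = -3*404 = -1212)
(-52 + h)*p(2, 15) + E(-185, 295) = (-52 + 203)*(-⅑*15) - 1212 = 151*(-5/3) - 1212 = -755/3 - 1212 = -4391/3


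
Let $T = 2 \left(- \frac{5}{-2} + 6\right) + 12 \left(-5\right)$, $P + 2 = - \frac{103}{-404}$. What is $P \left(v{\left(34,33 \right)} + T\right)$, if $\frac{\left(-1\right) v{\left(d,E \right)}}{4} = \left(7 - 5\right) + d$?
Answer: $\frac{131835}{404} \approx 326.32$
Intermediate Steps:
$v{\left(d,E \right)} = -8 - 4 d$ ($v{\left(d,E \right)} = - 4 \left(\left(7 - 5\right) + d\right) = - 4 \left(2 + d\right) = -8 - 4 d$)
$P = - \frac{705}{404}$ ($P = -2 - \frac{103}{-404} = -2 - - \frac{103}{404} = -2 + \frac{103}{404} = - \frac{705}{404} \approx -1.745$)
$T = -43$ ($T = 2 \left(\left(-5\right) \left(- \frac{1}{2}\right) + 6\right) - 60 = 2 \left(\frac{5}{2} + 6\right) - 60 = 2 \cdot \frac{17}{2} - 60 = 17 - 60 = -43$)
$P \left(v{\left(34,33 \right)} + T\right) = - \frac{705 \left(\left(-8 - 136\right) - 43\right)}{404} = - \frac{705 \left(-144 - 43\right)}{404} = \left(- \frac{705}{404}\right) \left(-187\right) = \frac{131835}{404}$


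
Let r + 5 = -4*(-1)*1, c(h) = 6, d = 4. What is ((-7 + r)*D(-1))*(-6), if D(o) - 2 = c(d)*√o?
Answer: 96 + 288*I ≈ 96.0 + 288.0*I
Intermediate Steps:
r = -1 (r = -5 - 4*(-1)*1 = -5 + 4*1 = -5 + 4 = -1)
D(o) = 2 + 6*√o
((-7 + r)*D(-1))*(-6) = ((-7 - 1)*(2 + 6*√(-1)))*(-6) = -8*(2 + 6*I)*(-6) = (-16 - 48*I)*(-6) = 96 + 288*I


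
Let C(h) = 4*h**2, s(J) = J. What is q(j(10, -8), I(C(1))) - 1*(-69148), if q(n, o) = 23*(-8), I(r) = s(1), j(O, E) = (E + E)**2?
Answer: 68964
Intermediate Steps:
j(O, E) = 4*E**2 (j(O, E) = (2*E)**2 = 4*E**2)
I(r) = 1
q(n, o) = -184
q(j(10, -8), I(C(1))) - 1*(-69148) = -184 - 1*(-69148) = -184 + 69148 = 68964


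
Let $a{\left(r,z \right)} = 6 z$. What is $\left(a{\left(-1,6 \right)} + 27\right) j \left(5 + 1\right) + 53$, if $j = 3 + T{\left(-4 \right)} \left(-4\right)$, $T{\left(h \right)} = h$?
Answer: $7235$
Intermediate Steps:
$j = 19$ ($j = 3 - -16 = 3 + 16 = 19$)
$\left(a{\left(-1,6 \right)} + 27\right) j \left(5 + 1\right) + 53 = \left(6 \cdot 6 + 27\right) 19 \left(5 + 1\right) + 53 = \left(36 + 27\right) 19 \cdot 6 + 53 = 63 \cdot 114 + 53 = 7182 + 53 = 7235$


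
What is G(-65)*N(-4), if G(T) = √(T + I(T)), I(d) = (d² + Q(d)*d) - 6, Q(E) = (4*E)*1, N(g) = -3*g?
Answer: 132*√174 ≈ 1741.2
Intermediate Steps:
Q(E) = 4*E
I(d) = -6 + 5*d² (I(d) = (d² + (4*d)*d) - 6 = (d² + 4*d²) - 6 = 5*d² - 6 = -6 + 5*d²)
G(T) = √(-6 + T + 5*T²) (G(T) = √(T + (-6 + 5*T²)) = √(-6 + T + 5*T²))
G(-65)*N(-4) = √(-6 - 65 + 5*(-65)²)*(-3*(-4)) = √(-6 - 65 + 5*4225)*12 = √(-6 - 65 + 21125)*12 = √21054*12 = (11*√174)*12 = 132*√174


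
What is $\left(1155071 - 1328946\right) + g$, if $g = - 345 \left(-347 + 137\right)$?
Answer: $-101425$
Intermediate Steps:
$g = 72450$ ($g = \left(-345\right) \left(-210\right) = 72450$)
$\left(1155071 - 1328946\right) + g = \left(1155071 - 1328946\right) + 72450 = -173875 + 72450 = -101425$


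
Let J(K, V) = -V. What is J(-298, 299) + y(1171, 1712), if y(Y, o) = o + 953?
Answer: 2366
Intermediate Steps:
y(Y, o) = 953 + o
J(-298, 299) + y(1171, 1712) = -1*299 + (953 + 1712) = -299 + 2665 = 2366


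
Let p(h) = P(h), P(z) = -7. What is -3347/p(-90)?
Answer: 3347/7 ≈ 478.14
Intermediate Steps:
p(h) = -7
-3347/p(-90) = -3347/(-7) = -3347*(-1/7) = 3347/7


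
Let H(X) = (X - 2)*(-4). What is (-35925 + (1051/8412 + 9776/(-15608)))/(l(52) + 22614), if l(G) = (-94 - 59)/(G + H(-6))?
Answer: -4127218025441/2597747765373 ≈ -1.5888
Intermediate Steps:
H(X) = 8 - 4*X (H(X) = (-2 + X)*(-4) = 8 - 4*X)
l(G) = -153/(32 + G) (l(G) = (-94 - 59)/(G + (8 - 4*(-6))) = -153/(G + (8 + 24)) = -153/(G + 32) = -153/(32 + G))
(-35925 + (1051/8412 + 9776/(-15608)))/(l(52) + 22614) = (-35925 + (1051/8412 + 9776/(-15608)))/(-153/(32 + 52) + 22614) = (-35925 + (1051*(1/8412) + 9776*(-1/15608)))/(-153/84 + 22614) = (-35925 + (1051/8412 - 1222/1951))/(-153*1/84 + 22614) = (-35925 - 8228963/16411812)/(-51/28 + 22614) = -589602575063/(16411812*633141/28) = -589602575063/16411812*28/633141 = -4127218025441/2597747765373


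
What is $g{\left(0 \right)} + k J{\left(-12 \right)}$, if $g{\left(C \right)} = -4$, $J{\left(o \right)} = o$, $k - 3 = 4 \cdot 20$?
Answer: $-1000$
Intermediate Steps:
$k = 83$ ($k = 3 + 4 \cdot 20 = 3 + 80 = 83$)
$g{\left(0 \right)} + k J{\left(-12 \right)} = -4 + 83 \left(-12\right) = -4 - 996 = -1000$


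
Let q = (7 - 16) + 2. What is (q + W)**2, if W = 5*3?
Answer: 64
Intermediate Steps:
W = 15
q = -7 (q = -9 + 2 = -7)
(q + W)**2 = (-7 + 15)**2 = 8**2 = 64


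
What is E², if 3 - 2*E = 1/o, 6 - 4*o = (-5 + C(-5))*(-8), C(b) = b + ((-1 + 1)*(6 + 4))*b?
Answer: 12769/5476 ≈ 2.3318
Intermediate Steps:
C(b) = b (C(b) = b + (0*10)*b = b + 0*b = b + 0 = b)
o = -37/2 (o = 3/2 - (-5 - 5)*(-8)/4 = 3/2 - (-5)*(-8)/2 = 3/2 - ¼*80 = 3/2 - 20 = -37/2 ≈ -18.500)
E = 113/74 (E = 3/2 - 1/(2*(-37/2)) = 3/2 - ½*(-2/37) = 3/2 + 1/37 = 113/74 ≈ 1.5270)
E² = (113/74)² = 12769/5476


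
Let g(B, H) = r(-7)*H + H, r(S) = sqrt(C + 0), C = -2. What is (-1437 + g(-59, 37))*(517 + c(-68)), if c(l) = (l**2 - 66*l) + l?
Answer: -13385400 + 353757*I*sqrt(2) ≈ -1.3385e+7 + 5.0029e+5*I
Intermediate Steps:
r(S) = I*sqrt(2) (r(S) = sqrt(-2 + 0) = sqrt(-2) = I*sqrt(2))
c(l) = l**2 - 65*l
g(B, H) = H + I*H*sqrt(2) (g(B, H) = (I*sqrt(2))*H + H = I*H*sqrt(2) + H = H + I*H*sqrt(2))
(-1437 + g(-59, 37))*(517 + c(-68)) = (-1437 + 37*(1 + I*sqrt(2)))*(517 - 68*(-65 - 68)) = (-1437 + (37 + 37*I*sqrt(2)))*(517 - 68*(-133)) = (-1400 + 37*I*sqrt(2))*(517 + 9044) = (-1400 + 37*I*sqrt(2))*9561 = -13385400 + 353757*I*sqrt(2)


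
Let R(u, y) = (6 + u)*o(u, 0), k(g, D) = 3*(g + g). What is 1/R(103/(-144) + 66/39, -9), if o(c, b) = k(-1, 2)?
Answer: -312/13061 ≈ -0.023888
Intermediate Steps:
k(g, D) = 6*g (k(g, D) = 3*(2*g) = 6*g)
o(c, b) = -6 (o(c, b) = 6*(-1) = -6)
R(u, y) = -36 - 6*u (R(u, y) = (6 + u)*(-6) = -36 - 6*u)
1/R(103/(-144) + 66/39, -9) = 1/(-36 - 6*(103/(-144) + 66/39)) = 1/(-36 - 6*(103*(-1/144) + 66*(1/39))) = 1/(-36 - 6*(-103/144 + 22/13)) = 1/(-36 - 6*1829/1872) = 1/(-36 - 1829/312) = 1/(-13061/312) = -312/13061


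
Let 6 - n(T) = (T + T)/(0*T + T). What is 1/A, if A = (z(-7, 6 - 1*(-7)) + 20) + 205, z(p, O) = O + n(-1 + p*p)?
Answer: 1/242 ≈ 0.0041322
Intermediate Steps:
n(T) = 4 (n(T) = 6 - (T + T)/(0*T + T) = 6 - 2*T/(0 + T) = 6 - 2*T/T = 6 - 1*2 = 6 - 2 = 4)
z(p, O) = 4 + O (z(p, O) = O + 4 = 4 + O)
A = 242 (A = ((4 + (6 - 1*(-7))) + 20) + 205 = ((4 + (6 + 7)) + 20) + 205 = ((4 + 13) + 20) + 205 = (17 + 20) + 205 = 37 + 205 = 242)
1/A = 1/242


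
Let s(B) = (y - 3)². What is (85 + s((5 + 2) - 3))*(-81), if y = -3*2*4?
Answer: -65934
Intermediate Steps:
y = -24 (y = -6*4 = -24)
s(B) = 729 (s(B) = (-24 - 3)² = (-27)² = 729)
(85 + s((5 + 2) - 3))*(-81) = (85 + 729)*(-81) = 814*(-81) = -65934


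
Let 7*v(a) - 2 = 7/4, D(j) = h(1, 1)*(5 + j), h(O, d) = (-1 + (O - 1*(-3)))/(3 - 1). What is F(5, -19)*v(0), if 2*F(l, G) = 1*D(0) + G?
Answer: -345/112 ≈ -3.0804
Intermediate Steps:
h(O, d) = 1 + O/2 (h(O, d) = (-1 + (O + 3))/2 = (-1 + (3 + O))*(1/2) = (2 + O)*(1/2) = 1 + O/2)
D(j) = 15/2 + 3*j/2 (D(j) = (1 + (1/2)*1)*(5 + j) = (1 + 1/2)*(5 + j) = 3*(5 + j)/2 = 15/2 + 3*j/2)
v(a) = 15/28 (v(a) = 2/7 + (7/4)/7 = 2/7 + (7*(1/4))/7 = 2/7 + (1/7)*(7/4) = 2/7 + 1/4 = 15/28)
F(l, G) = 15/4 + G/2 (F(l, G) = (1*(15/2 + (3/2)*0) + G)/2 = (1*(15/2 + 0) + G)/2 = (1*(15/2) + G)/2 = (15/2 + G)/2 = 15/4 + G/2)
F(5, -19)*v(0) = (15/4 + (1/2)*(-19))*(15/28) = (15/4 - 19/2)*(15/28) = -23/4*15/28 = -345/112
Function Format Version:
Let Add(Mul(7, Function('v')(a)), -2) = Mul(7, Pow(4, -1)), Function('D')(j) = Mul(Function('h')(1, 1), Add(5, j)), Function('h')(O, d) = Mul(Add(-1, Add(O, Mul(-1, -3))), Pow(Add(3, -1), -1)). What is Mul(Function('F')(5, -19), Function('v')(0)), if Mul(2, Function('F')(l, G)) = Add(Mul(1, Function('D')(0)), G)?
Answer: Rational(-345, 112) ≈ -3.0804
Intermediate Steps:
Function('h')(O, d) = Add(1, Mul(Rational(1, 2), O)) (Function('h')(O, d) = Mul(Add(-1, Add(O, 3)), Pow(2, -1)) = Mul(Add(-1, Add(3, O)), Rational(1, 2)) = Mul(Add(2, O), Rational(1, 2)) = Add(1, Mul(Rational(1, 2), O)))
Function('D')(j) = Add(Rational(15, 2), Mul(Rational(3, 2), j)) (Function('D')(j) = Mul(Add(1, Mul(Rational(1, 2), 1)), Add(5, j)) = Mul(Add(1, Rational(1, 2)), Add(5, j)) = Mul(Rational(3, 2), Add(5, j)) = Add(Rational(15, 2), Mul(Rational(3, 2), j)))
Function('v')(a) = Rational(15, 28) (Function('v')(a) = Add(Rational(2, 7), Mul(Rational(1, 7), Mul(7, Pow(4, -1)))) = Add(Rational(2, 7), Mul(Rational(1, 7), Mul(7, Rational(1, 4)))) = Add(Rational(2, 7), Mul(Rational(1, 7), Rational(7, 4))) = Add(Rational(2, 7), Rational(1, 4)) = Rational(15, 28))
Function('F')(l, G) = Add(Rational(15, 4), Mul(Rational(1, 2), G)) (Function('F')(l, G) = Mul(Rational(1, 2), Add(Mul(1, Add(Rational(15, 2), Mul(Rational(3, 2), 0))), G)) = Mul(Rational(1, 2), Add(Mul(1, Add(Rational(15, 2), 0)), G)) = Mul(Rational(1, 2), Add(Mul(1, Rational(15, 2)), G)) = Mul(Rational(1, 2), Add(Rational(15, 2), G)) = Add(Rational(15, 4), Mul(Rational(1, 2), G)))
Mul(Function('F')(5, -19), Function('v')(0)) = Mul(Add(Rational(15, 4), Mul(Rational(1, 2), -19)), Rational(15, 28)) = Mul(Add(Rational(15, 4), Rational(-19, 2)), Rational(15, 28)) = Mul(Rational(-23, 4), Rational(15, 28)) = Rational(-345, 112)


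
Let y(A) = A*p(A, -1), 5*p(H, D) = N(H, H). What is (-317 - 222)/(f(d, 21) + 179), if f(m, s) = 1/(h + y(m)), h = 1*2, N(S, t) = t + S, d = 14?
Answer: -216678/71963 ≈ -3.0110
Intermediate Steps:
N(S, t) = S + t
p(H, D) = 2*H/5 (p(H, D) = (H + H)/5 = (2*H)/5 = 2*H/5)
y(A) = 2*A²/5 (y(A) = A*(2*A/5) = 2*A²/5)
h = 2
f(m, s) = 1/(2 + 2*m²/5)
(-317 - 222)/(f(d, 21) + 179) = (-317 - 222)/(5/(2*(5 + 14²)) + 179) = -539/(5/(2*(5 + 196)) + 179) = -539/((5/2)/201 + 179) = -539/((5/2)*(1/201) + 179) = -539/(5/402 + 179) = -539/71963/402 = -539*402/71963 = -216678/71963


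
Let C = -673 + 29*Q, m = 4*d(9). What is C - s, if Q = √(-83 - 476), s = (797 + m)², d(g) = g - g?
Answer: -635882 + 29*I*√559 ≈ -6.3588e+5 + 685.65*I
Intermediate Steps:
d(g) = 0
m = 0 (m = 4*0 = 0)
s = 635209 (s = (797 + 0)² = 797² = 635209)
Q = I*√559 (Q = √(-559) = I*√559 ≈ 23.643*I)
C = -673 + 29*I*√559 (C = -673 + 29*(I*√559) = -673 + 29*I*√559 ≈ -673.0 + 685.65*I)
C - s = (-673 + 29*I*√559) - 1*635209 = (-673 + 29*I*√559) - 635209 = -635882 + 29*I*√559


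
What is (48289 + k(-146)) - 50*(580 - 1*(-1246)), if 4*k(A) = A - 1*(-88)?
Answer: -86051/2 ≈ -43026.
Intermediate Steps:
k(A) = 22 + A/4 (k(A) = (A - 1*(-88))/4 = (A + 88)/4 = (88 + A)/4 = 22 + A/4)
(48289 + k(-146)) - 50*(580 - 1*(-1246)) = (48289 + (22 + (¼)*(-146))) - 50*(580 - 1*(-1246)) = (48289 + (22 - 73/2)) - 50*(580 + 1246) = (48289 - 29/2) - 50*1826 = 96549/2 - 91300 = -86051/2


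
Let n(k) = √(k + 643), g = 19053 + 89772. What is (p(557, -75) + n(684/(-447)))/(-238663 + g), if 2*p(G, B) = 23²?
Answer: -529/259676 - √14241271/19345862 ≈ -0.0022322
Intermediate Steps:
g = 108825
p(G, B) = 529/2 (p(G, B) = (½)*23² = (½)*529 = 529/2)
n(k) = √(643 + k)
(p(557, -75) + n(684/(-447)))/(-238663 + g) = (529/2 + √(643 + 684/(-447)))/(-238663 + 108825) = (529/2 + √(643 + 684*(-1/447)))/(-129838) = (529/2 + √(643 - 228/149))*(-1/129838) = (529/2 + √(95579/149))*(-1/129838) = (529/2 + √14241271/149)*(-1/129838) = -529/259676 - √14241271/19345862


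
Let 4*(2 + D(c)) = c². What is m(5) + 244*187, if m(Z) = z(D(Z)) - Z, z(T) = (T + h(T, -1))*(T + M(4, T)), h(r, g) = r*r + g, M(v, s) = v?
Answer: 2931125/64 ≈ 45799.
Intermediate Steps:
D(c) = -2 + c²/4
h(r, g) = g + r² (h(r, g) = r² + g = g + r²)
z(T) = (4 + T)*(-1 + T + T²) (z(T) = (T + (-1 + T²))*(T + 4) = (-1 + T + T²)*(4 + T) = (4 + T)*(-1 + T + T²))
m(Z) = -10 + (-2 + Z²/4)³ - Z + 5*(-2 + Z²/4)² + 3*Z²/4 (m(Z) = (-4 + (-2 + Z²/4)³ + 3*(-2 + Z²/4) + 5*(-2 + Z²/4)²) - Z = (-4 + (-2 + Z²/4)³ + (-6 + 3*Z²/4) + 5*(-2 + Z²/4)²) - Z = (-10 + (-2 + Z²/4)³ + 5*(-2 + Z²/4)² + 3*Z²/4) - Z = -10 + (-2 + Z²/4)³ - Z + 5*(-2 + Z²/4)² + 3*Z²/4)
m(5) + 244*187 = (2 - 1*5 - 5/4*5² - 1/16*5⁴ + (1/64)*5⁶) + 244*187 = (2 - 5 - 5/4*25 - 1/16*625 + (1/64)*15625) + 45628 = (2 - 5 - 125/4 - 625/16 + 15625/64) + 45628 = 10933/64 + 45628 = 2931125/64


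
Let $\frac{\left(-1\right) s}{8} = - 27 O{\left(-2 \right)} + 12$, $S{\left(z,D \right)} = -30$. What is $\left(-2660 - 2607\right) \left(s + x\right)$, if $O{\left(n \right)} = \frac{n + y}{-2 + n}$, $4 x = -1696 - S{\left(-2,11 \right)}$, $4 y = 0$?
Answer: $\frac{4261003}{2} \approx 2.1305 \cdot 10^{6}$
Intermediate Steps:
$y = 0$ ($y = \frac{1}{4} \cdot 0 = 0$)
$x = - \frac{833}{2}$ ($x = \frac{-1696 - -30}{4} = \frac{-1696 + 30}{4} = \frac{1}{4} \left(-1666\right) = - \frac{833}{2} \approx -416.5$)
$O{\left(n \right)} = \frac{n}{-2 + n}$ ($O{\left(n \right)} = \frac{n + 0}{-2 + n} = \frac{n}{-2 + n}$)
$s = 12$ ($s = - 8 \left(- 27 \left(- \frac{2}{-2 - 2}\right) + 12\right) = - 8 \left(- 27 \left(- \frac{2}{-4}\right) + 12\right) = - 8 \left(- 27 \left(\left(-2\right) \left(- \frac{1}{4}\right)\right) + 12\right) = - 8 \left(\left(-27\right) \frac{1}{2} + 12\right) = - 8 \left(- \frac{27}{2} + 12\right) = \left(-8\right) \left(- \frac{3}{2}\right) = 12$)
$\left(-2660 - 2607\right) \left(s + x\right) = \left(-2660 - 2607\right) \left(12 - \frac{833}{2}\right) = \left(-5267\right) \left(- \frac{809}{2}\right) = \frac{4261003}{2}$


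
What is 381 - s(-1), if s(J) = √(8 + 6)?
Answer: 381 - √14 ≈ 377.26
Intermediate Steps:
s(J) = √14
381 - s(-1) = 381 - √14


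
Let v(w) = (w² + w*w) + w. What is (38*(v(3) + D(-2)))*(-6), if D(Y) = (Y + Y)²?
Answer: -8436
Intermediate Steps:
v(w) = w + 2*w² (v(w) = (w² + w²) + w = 2*w² + w = w + 2*w²)
D(Y) = 4*Y² (D(Y) = (2*Y)² = 4*Y²)
(38*(v(3) + D(-2)))*(-6) = (38*(3*(1 + 2*3) + 4*(-2)²))*(-6) = (38*(3*(1 + 6) + 4*4))*(-6) = (38*(3*7 + 16))*(-6) = (38*(21 + 16))*(-6) = (38*37)*(-6) = 1406*(-6) = -8436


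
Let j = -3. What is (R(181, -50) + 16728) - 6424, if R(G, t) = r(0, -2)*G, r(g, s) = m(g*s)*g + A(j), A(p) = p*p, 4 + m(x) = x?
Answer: 11933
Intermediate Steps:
m(x) = -4 + x
A(p) = p**2
r(g, s) = 9 + g*(-4 + g*s) (r(g, s) = (-4 + g*s)*g + (-3)**2 = g*(-4 + g*s) + 9 = 9 + g*(-4 + g*s))
R(G, t) = 9*G (R(G, t) = (9 + 0*(-4 + 0*(-2)))*G = (9 + 0*(-4 + 0))*G = (9 + 0*(-4))*G = (9 + 0)*G = 9*G)
(R(181, -50) + 16728) - 6424 = (9*181 + 16728) - 6424 = (1629 + 16728) - 6424 = 18357 - 6424 = 11933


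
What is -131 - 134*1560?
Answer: -209171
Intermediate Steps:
-131 - 134*1560 = -131 - 209040 = -209171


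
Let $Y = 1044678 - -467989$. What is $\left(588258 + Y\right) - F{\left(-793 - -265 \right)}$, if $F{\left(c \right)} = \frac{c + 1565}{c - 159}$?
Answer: $\frac{1443336512}{687} \approx 2.1009 \cdot 10^{6}$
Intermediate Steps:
$Y = 1512667$ ($Y = 1044678 + 467989 = 1512667$)
$F{\left(c \right)} = \frac{1565 + c}{-159 + c}$
$\left(588258 + Y\right) - F{\left(-793 - -265 \right)} = \left(588258 + 1512667\right) - \frac{1565 - 528}{-159 - 528} = 2100925 - \frac{1565 + \left(-793 + 265\right)}{-159 + \left(-793 + 265\right)} = 2100925 - \frac{1565 - 528}{-159 - 528} = 2100925 - \frac{1}{-687} \cdot 1037 = 2100925 - \left(- \frac{1}{687}\right) 1037 = 2100925 - - \frac{1037}{687} = 2100925 + \frac{1037}{687} = \frac{1443336512}{687}$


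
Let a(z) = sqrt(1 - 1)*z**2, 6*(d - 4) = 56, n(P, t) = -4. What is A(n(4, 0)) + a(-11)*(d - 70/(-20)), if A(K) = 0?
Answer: 0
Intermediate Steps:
d = 40/3 (d = 4 + (1/6)*56 = 4 + 28/3 = 40/3 ≈ 13.333)
a(z) = 0 (a(z) = sqrt(0)*z**2 = 0*z**2 = 0)
A(n(4, 0)) + a(-11)*(d - 70/(-20)) = 0 + 0*(40/3 - 70/(-20)) = 0 + 0*(40/3 - 70*(-1/20)) = 0 + 0*(40/3 + 7/2) = 0 + 0*(101/6) = 0 + 0 = 0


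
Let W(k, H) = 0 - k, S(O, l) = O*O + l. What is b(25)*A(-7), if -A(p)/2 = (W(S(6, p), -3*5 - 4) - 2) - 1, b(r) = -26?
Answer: -1664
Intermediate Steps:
S(O, l) = l + O² (S(O, l) = O² + l = l + O²)
W(k, H) = -k
A(p) = 78 + 2*p (A(p) = -2*((-(p + 6²) - 2) - 1) = -2*((-(p + 36) - 2) - 1) = -2*((-(36 + p) - 2) - 1) = -2*(((-36 - p) - 2) - 1) = -2*((-38 - p) - 1) = -2*(-39 - p) = 78 + 2*p)
b(25)*A(-7) = -26*(78 + 2*(-7)) = -26*(78 - 14) = -26*64 = -1664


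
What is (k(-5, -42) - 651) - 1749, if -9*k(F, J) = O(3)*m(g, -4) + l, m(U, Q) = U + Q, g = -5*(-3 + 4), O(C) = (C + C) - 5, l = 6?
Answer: -7199/3 ≈ -2399.7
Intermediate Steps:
O(C) = -5 + 2*C (O(C) = 2*C - 5 = -5 + 2*C)
g = -5 (g = -5*1 = -5)
m(U, Q) = Q + U
k(F, J) = ⅓ (k(F, J) = -((-5 + 2*3)*(-4 - 5) + 6)/9 = -((-5 + 6)*(-9) + 6)/9 = -(1*(-9) + 6)/9 = -(-9 + 6)/9 = -⅑*(-3) = ⅓)
(k(-5, -42) - 651) - 1749 = (⅓ - 651) - 1749 = -1952/3 - 1749 = -7199/3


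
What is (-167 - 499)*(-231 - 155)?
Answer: 257076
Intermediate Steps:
(-167 - 499)*(-231 - 155) = -666*(-386) = 257076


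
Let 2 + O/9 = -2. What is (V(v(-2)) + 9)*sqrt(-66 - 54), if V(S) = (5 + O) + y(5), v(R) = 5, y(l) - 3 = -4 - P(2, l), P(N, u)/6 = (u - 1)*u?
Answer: -286*I*sqrt(30) ≈ -1566.5*I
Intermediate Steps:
P(N, u) = 6*u*(-1 + u) (P(N, u) = 6*((u - 1)*u) = 6*((-1 + u)*u) = 6*(u*(-1 + u)) = 6*u*(-1 + u))
y(l) = -1 - 6*l*(-1 + l) (y(l) = 3 + (-4 - 6*l*(-1 + l)) = -1 - 6*l*(-1 + l))
O = -36 (O = -18 + 9*(-2) = -18 - 18 = -36)
V(S) = -152 (V(S) = (5 - 36) + (-1 - 6*5*(-1 + 5)) = -31 + (-1 - 6*5*4) = -31 + (-1 - 120) = -31 - 121 = -152)
(V(v(-2)) + 9)*sqrt(-66 - 54) = (-152 + 9)*sqrt(-66 - 54) = -286*I*sqrt(30)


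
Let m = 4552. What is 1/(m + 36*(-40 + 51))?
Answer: 1/4948 ≈ 0.00020210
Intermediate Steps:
1/(m + 36*(-40 + 51)) = 1/(4552 + 36*(-40 + 51)) = 1/(4552 + 36*11) = 1/(4552 + 396) = 1/4948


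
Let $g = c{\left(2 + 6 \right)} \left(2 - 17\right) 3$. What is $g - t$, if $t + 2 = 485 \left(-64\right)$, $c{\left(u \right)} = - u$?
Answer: $31402$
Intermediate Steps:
$t = -31042$ ($t = -2 + 485 \left(-64\right) = -2 - 31040 = -31042$)
$g = 360$ ($g = - (2 + 6) \left(2 - 17\right) 3 = \left(-1\right) 8 \left(-15\right) 3 = \left(-8\right) \left(-15\right) 3 = 120 \cdot 3 = 360$)
$g - t = 360 - -31042 = 360 + 31042 = 31402$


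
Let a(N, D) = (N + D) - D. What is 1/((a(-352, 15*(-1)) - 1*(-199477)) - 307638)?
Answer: -1/108513 ≈ -9.2155e-6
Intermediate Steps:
a(N, D) = N (a(N, D) = (D + N) - D = N)
1/((a(-352, 15*(-1)) - 1*(-199477)) - 307638) = 1/((-352 - 1*(-199477)) - 307638) = 1/((-352 + 199477) - 307638) = 1/(199125 - 307638) = 1/(-108513) = -1/108513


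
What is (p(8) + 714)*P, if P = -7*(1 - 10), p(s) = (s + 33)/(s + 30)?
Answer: 1711899/38 ≈ 45050.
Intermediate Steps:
p(s) = (33 + s)/(30 + s)
P = 63 (P = -7*(-9) = 63)
(p(8) + 714)*P = ((33 + 8)/(30 + 8) + 714)*63 = (41/38 + 714)*63 = (27173/38)*63 = 1711899/38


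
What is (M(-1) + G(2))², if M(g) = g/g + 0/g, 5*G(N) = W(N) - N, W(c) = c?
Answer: 1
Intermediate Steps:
G(N) = 0 (G(N) = (N - N)/5 = (⅕)*0 = 0)
M(g) = 1 (M(g) = 1 + 0 = 1)
(M(-1) + G(2))² = (1 + 0)² = 1² = 1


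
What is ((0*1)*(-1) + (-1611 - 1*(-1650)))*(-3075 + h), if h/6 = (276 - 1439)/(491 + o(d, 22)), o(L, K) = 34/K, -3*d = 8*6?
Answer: -36263734/301 ≈ -1.2048e+5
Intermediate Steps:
d = -16 (d = -8*6/3 = -⅓*48 = -16)
h = -12793/903 (h = 6*((276 - 1439)/(491 + 34/22)) = 6*(-1163/(491 + 34*(1/22))) = 6*(-1163/(491 + 17/11)) = 6*(-1163/5418/11) = 6*(-1163*11/5418) = 6*(-12793/5418) = -12793/903 ≈ -14.167)
((0*1)*(-1) + (-1611 - 1*(-1650)))*(-3075 + h) = ((0*1)*(-1) + (-1611 - 1*(-1650)))*(-3075 - 12793/903) = (0*(-1) + (-1611 + 1650))*(-2789518/903) = (0 + 39)*(-2789518/903) = 39*(-2789518/903) = -36263734/301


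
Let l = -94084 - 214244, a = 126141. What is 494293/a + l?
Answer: -38892307955/126141 ≈ -3.0832e+5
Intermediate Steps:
l = -308328
494293/a + l = 494293/126141 - 308328 = -38892307955/126141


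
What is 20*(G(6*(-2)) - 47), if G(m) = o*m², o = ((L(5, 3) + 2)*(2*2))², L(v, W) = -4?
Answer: 183380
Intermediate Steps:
o = 64 (o = ((-4 + 2)*(2*2))² = (-2*4)² = (-8)² = 64)
G(m) = 64*m²
20*(G(6*(-2)) - 47) = 20*(64*(6*(-2))² - 47) = 20*(64*(-12)² - 47) = 20*(64*144 - 47) = 20*(9216 - 47) = 20*9169 = 183380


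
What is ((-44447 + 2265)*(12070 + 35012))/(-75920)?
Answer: 496503231/18980 ≈ 26159.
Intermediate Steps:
((-44447 + 2265)*(12070 + 35012))/(-75920) = -42182*47082*(-1/75920) = -1986012924*(-1/75920) = 496503231/18980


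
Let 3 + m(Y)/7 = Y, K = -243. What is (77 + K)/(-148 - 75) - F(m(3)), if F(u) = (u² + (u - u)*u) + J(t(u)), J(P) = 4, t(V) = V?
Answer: -726/223 ≈ -3.2556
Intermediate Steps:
m(Y) = -21 + 7*Y
F(u) = 4 + u² (F(u) = (u² + (u - u)*u) + 4 = (u² + 0*u) + 4 = (u² + 0) + 4 = u² + 4 = 4 + u²)
(77 + K)/(-148 - 75) - F(m(3)) = (77 - 243)/(-148 - 75) - (4 + (-21 + 7*3)²) = -166/(-223) - (4 + (-21 + 21)²) = -166*(-1/223) - (4 + 0²) = 166/223 - (4 + 0) = 166/223 - 1*4 = 166/223 - 4 = -726/223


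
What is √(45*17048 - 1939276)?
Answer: 2*I*√293029 ≈ 1082.6*I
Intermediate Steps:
√(45*17048 - 1939276) = √(767160 - 1939276) = √(-1172116) = 2*I*√293029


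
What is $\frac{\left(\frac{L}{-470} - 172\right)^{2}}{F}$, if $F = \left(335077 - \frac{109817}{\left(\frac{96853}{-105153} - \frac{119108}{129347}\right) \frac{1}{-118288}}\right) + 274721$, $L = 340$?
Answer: $- \frac{91721596754871270}{21680732435341011851383} \approx -4.2306 \cdot 10^{-6}$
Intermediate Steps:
$F = - \frac{176665090011832599966}{25052208515}$ ($F = \left(335077 - \frac{109817}{\left(96853 \left(- \frac{1}{105153}\right) - \frac{119108}{129347}\right) \left(- \frac{1}{118288}\right)}\right) + 274721 = \left(335077 - \frac{109817}{\left(- \frac{96853}{105153} - \frac{119108}{129347}\right) \left(- \frac{1}{118288}\right)}\right) + 274721 = \left(335077 - \frac{109817}{\left(- \frac{25052208515}{13601225091}\right) \left(- \frac{1}{118288}\right)}\right) + 274721 = \left(335077 - \frac{109817}{\frac{25052208515}{1608861713564208}}\right) + 274721 = \left(335077 - \frac{176680366798480629936}{25052208515}\right) + 274721 = - \frac{176671972379608049281}{25052208515} + 274721 = - \frac{176665090011832599966}{25052208515} \approx -7.0519 \cdot 10^{9}$)
$\frac{\left(\frac{L}{-470} - 172\right)^{2}}{F} = \frac{\left(\frac{340}{-470} - 172\right)^{2}}{- \frac{176665090011832599966}{25052208515}} = \left(340 \left(- \frac{1}{470}\right) - 172\right)^{2} \left(- \frac{25052208515}{176665090011832599966}\right) = \left(- \frac{34}{47} - 172\right)^{2} \left(- \frac{25052208515}{176665090011832599966}\right) = \left(- \frac{8118}{47}\right)^{2} \left(- \frac{25052208515}{176665090011832599966}\right) = \frac{65901924}{2209} \left(- \frac{25052208515}{176665090011832599966}\right) = - \frac{91721596754871270}{21680732435341011851383}$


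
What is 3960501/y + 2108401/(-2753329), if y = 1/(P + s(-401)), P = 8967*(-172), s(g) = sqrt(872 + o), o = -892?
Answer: -16818368079745962997/2753329 + 7921002*I*sqrt(5) ≈ -6.1084e+12 + 1.7712e+7*I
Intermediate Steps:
s(g) = 2*I*sqrt(5) (s(g) = sqrt(872 - 892) = sqrt(-20) = 2*I*sqrt(5))
P = -1542324
y = 1/(-1542324 + 2*I*sqrt(5)) ≈ -6.4837e-7 - 2.0e-12*I
3960501/y + 2108401/(-2753329) = 3960501/(-385581/594690830249 - I*sqrt(5)/1189381660498) + 2108401/(-2753329) = 3960501/(-385581/594690830249 - I*sqrt(5)/1189381660498) + 2108401*(-1/2753329) = 3960501/(-385581/594690830249 - I*sqrt(5)/1189381660498) - 2108401/2753329 = -2108401/2753329 + 3960501/(-385581/594690830249 - I*sqrt(5)/1189381660498)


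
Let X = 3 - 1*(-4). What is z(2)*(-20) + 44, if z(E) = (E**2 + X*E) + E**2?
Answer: -396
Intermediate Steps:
X = 7 (X = 3 + 4 = 7)
z(E) = 2*E**2 + 7*E (z(E) = (E**2 + 7*E) + E**2 = 2*E**2 + 7*E)
z(2)*(-20) + 44 = (2*(7 + 2*2))*(-20) + 44 = (2*(7 + 4))*(-20) + 44 = (2*11)*(-20) + 44 = 22*(-20) + 44 = -440 + 44 = -396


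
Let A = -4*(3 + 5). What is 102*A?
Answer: -3264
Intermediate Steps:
A = -32 (A = -4*8 = -32)
102*A = 102*(-32) = -3264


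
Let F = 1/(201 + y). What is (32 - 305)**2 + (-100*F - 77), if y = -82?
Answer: 8859688/119 ≈ 74451.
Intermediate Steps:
F = 1/119 (F = 1/(201 - 82) = 1/119 ≈ 0.0084034)
(32 - 305)**2 + (-100*F - 77) = (32 - 305)**2 + (-100*1/119 - 77) = (-273)**2 + (-100/119 - 77) = 74529 - 9263/119 = 8859688/119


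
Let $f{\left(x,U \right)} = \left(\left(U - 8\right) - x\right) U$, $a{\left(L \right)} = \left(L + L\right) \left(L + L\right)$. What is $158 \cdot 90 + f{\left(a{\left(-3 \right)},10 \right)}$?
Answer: $13880$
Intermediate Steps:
$a{\left(L \right)} = 4 L^{2}$ ($a{\left(L \right)} = 2 L 2 L = 4 L^{2}$)
$f{\left(x,U \right)} = U \left(-8 + U - x\right)$ ($f{\left(x,U \right)} = \left(\left(-8 + U\right) - x\right) U = \left(-8 + U - x\right) U = U \left(-8 + U - x\right)$)
$158 \cdot 90 + f{\left(a{\left(-3 \right)},10 \right)} = 158 \cdot 90 + 10 \left(-8 + 10 - 4 \left(-3\right)^{2}\right) = 14220 + 10 \left(-8 + 10 - 4 \cdot 9\right) = 14220 + 10 \left(-8 + 10 - 36\right) = 14220 + 10 \left(-34\right) = 14220 - 340 = 13880$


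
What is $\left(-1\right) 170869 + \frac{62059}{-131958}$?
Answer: $- \frac{22547593561}{131958} \approx -1.7087 \cdot 10^{5}$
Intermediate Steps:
$\left(-1\right) 170869 + \frac{62059}{-131958} = -170869 + 62059 \left(- \frac{1}{131958}\right) = -170869 - \frac{62059}{131958} = - \frac{22547593561}{131958}$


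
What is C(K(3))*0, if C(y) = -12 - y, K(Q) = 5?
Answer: 0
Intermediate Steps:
C(K(3))*0 = (-12 - 1*5)*0 = (-12 - 5)*0 = -17*0 = 0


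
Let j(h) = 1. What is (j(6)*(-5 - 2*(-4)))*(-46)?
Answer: -138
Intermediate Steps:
(j(6)*(-5 - 2*(-4)))*(-46) = (1*(-5 - 2*(-4)))*(-46) = (1*(-5 + 8))*(-46) = (1*3)*(-46) = 3*(-46) = -138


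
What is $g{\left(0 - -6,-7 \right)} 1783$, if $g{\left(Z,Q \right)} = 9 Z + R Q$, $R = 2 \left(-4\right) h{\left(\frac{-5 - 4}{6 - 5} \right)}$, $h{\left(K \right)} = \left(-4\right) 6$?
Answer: $-2300070$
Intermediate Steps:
$h{\left(K \right)} = -24$
$R = 192$ ($R = 2 \left(-4\right) \left(-24\right) = \left(-8\right) \left(-24\right) = 192$)
$g{\left(Z,Q \right)} = 9 Z + 192 Q$
$g{\left(0 - -6,-7 \right)} 1783 = \left(9 \left(0 - -6\right) + 192 \left(-7\right)\right) 1783 = \left(9 \left(0 + 6\right) - 1344\right) 1783 = \left(9 \cdot 6 - 1344\right) 1783 = \left(54 - 1344\right) 1783 = \left(-1290\right) 1783 = -2300070$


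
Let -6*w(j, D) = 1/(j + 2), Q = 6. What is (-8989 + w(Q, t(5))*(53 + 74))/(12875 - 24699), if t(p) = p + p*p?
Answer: 431599/567552 ≈ 0.76046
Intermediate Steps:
t(p) = p + p²
w(j, D) = -1/(6*(2 + j)) (w(j, D) = -1/(6*(j + 2)) = -1/(6*(2 + j)))
(-8989 + w(Q, t(5))*(53 + 74))/(12875 - 24699) = (-8989 + (-1/(12 + 6*6))*(53 + 74))/(12875 - 24699) = (-8989 - 1/(12 + 36)*127)/(-11824) = (-8989 - 1/48*127)*(-1/11824) = (-8989 - 127/48)*(-1/11824) = -431599/48*(-1/11824) = 431599/567552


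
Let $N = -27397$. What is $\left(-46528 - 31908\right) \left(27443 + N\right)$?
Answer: $-3608056$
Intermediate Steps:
$\left(-46528 - 31908\right) \left(27443 + N\right) = \left(-46528 - 31908\right) \left(27443 - 27397\right) = \left(-78436\right) 46 = -3608056$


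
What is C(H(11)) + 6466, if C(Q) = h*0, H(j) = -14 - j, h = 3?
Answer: 6466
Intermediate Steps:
C(Q) = 0 (C(Q) = 3*0 = 0)
C(H(11)) + 6466 = 0 + 6466 = 6466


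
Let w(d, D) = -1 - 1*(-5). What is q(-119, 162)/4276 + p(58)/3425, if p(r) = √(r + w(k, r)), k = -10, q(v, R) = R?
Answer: 81/2138 + √62/3425 ≈ 0.040185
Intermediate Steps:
w(d, D) = 4 (w(d, D) = -1 + 5 = 4)
p(r) = √(4 + r) (p(r) = √(r + 4) = √(4 + r))
q(-119, 162)/4276 + p(58)/3425 = 162/4276 + √(4 + 58)/3425 = 162*(1/4276) + √62*(1/3425) = 81/2138 + √62/3425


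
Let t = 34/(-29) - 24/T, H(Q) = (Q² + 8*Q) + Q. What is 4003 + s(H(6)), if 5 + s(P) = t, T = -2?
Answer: 116256/29 ≈ 4008.8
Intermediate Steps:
H(Q) = Q² + 9*Q
t = 314/29 (t = 34/(-29) - 24/(-2) = 34*(-1/29) - 24*(-½) = -34/29 + 12 = 314/29 ≈ 10.828)
s(P) = 169/29 (s(P) = -5 + 314/29 = 169/29)
4003 + s(H(6)) = 4003 + 169/29 = 116256/29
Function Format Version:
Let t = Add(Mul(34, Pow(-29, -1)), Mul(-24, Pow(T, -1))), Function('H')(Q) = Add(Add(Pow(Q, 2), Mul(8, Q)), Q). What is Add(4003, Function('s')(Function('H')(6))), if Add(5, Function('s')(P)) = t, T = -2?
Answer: Rational(116256, 29) ≈ 4008.8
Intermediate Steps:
Function('H')(Q) = Add(Pow(Q, 2), Mul(9, Q))
t = Rational(314, 29) (t = Add(Mul(34, Pow(-29, -1)), Mul(-24, Pow(-2, -1))) = Add(Mul(34, Rational(-1, 29)), Mul(-24, Rational(-1, 2))) = Add(Rational(-34, 29), 12) = Rational(314, 29) ≈ 10.828)
Function('s')(P) = Rational(169, 29) (Function('s')(P) = Add(-5, Rational(314, 29)) = Rational(169, 29))
Add(4003, Function('s')(Function('H')(6))) = Add(4003, Rational(169, 29)) = Rational(116256, 29)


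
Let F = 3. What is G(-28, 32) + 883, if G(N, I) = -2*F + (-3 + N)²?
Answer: 1838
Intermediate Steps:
G(N, I) = -6 + (-3 + N)² (G(N, I) = -2*3 + (-3 + N)² = -6 + (-3 + N)²)
G(-28, 32) + 883 = (-6 + (-3 - 28)²) + 883 = (-6 + (-31)²) + 883 = (-6 + 961) + 883 = 955 + 883 = 1838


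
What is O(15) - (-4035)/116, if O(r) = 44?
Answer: 9139/116 ≈ 78.784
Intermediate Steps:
O(15) - (-4035)/116 = 44 - (-4035)/116 = 44 - 1*(-4035/116) = 44 + 4035/116 = 9139/116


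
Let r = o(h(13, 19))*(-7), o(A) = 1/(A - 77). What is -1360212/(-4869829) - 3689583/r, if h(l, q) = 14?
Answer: -161708743261551/4869829 ≈ -3.3206e+7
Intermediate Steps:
o(A) = 1/(-77 + A)
r = 1/9 (r = -7/(-77 + 14) = -7/(-63) = -1/63*(-7) = 1/9 ≈ 0.11111)
-1360212/(-4869829) - 3689583/r = -1360212/(-4869829) - 3689583/1/9 = -1360212*(-1/4869829) - 3689583*9 = 1360212/4869829 - 33206247 = -161708743261551/4869829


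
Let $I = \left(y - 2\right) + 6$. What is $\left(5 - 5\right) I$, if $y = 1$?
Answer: $0$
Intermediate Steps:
$I = 5$ ($I = \left(1 - 2\right) + 6 = -1 + 6 = 5$)
$\left(5 - 5\right) I = \left(5 - 5\right) 5 = 0 \cdot 5 = 0$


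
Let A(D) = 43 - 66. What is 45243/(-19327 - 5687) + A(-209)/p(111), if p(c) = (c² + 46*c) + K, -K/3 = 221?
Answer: -11500439/6353556 ≈ -1.8101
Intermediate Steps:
K = -663 (K = -3*221 = -663)
A(D) = -23
p(c) = -663 + c² + 46*c (p(c) = (c² + 46*c) - 663 = -663 + c² + 46*c)
45243/(-19327 - 5687) + A(-209)/p(111) = 45243/(-19327 - 5687) - 23/(-663 + 111² + 46*111) = 45243/(-25014) - 23/(-663 + 12321 + 5106) = 45243*(-1/25014) - 23/16764 = -1371/758 - 23*1/16764 = -1371/758 - 23/16764 = -11500439/6353556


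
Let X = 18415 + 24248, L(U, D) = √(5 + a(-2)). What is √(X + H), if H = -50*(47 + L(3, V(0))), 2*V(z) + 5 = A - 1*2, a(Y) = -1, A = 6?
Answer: √40213 ≈ 200.53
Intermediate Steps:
V(z) = -½ (V(z) = -5/2 + (6 - 1*2)/2 = -5/2 + (6 - 2)/2 = -5/2 + (½)*4 = -5/2 + 2 = -½)
L(U, D) = 2 (L(U, D) = √(5 - 1) = √4 = 2)
X = 42663
H = -2450 (H = -50*(47 + 2) = -50*49 = -2450)
√(X + H) = √(42663 - 2450) = √40213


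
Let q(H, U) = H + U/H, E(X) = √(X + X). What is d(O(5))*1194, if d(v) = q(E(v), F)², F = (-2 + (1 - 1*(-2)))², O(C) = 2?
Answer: 14925/2 ≈ 7462.5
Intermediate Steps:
F = 1 (F = (-2 + (1 + 2))² = (-2 + 3)² = 1² = 1)
E(X) = √2*√X (E(X) = √(2*X) = √2*√X)
d(v) = (√2*√v + √2/(2*√v))² (d(v) = (√2*√v + 1/(√2*√v))² = (√2*√v + 1*(√2/(2*√v)))² = (√2*√v + √2/(2*√v))²)
d(O(5))*1194 = ((½)*(1 + 2*2)²/2)*1194 = ((½)*(½)*(1 + 4)²)*1194 = ((½)*(½)*5²)*1194 = ((½)*(½)*25)*1194 = (25/4)*1194 = 14925/2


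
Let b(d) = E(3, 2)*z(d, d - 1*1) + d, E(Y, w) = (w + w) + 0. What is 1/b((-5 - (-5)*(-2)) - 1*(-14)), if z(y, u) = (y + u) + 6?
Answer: 1/11 ≈ 0.090909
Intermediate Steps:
z(y, u) = 6 + u + y (z(y, u) = (u + y) + 6 = 6 + u + y)
E(Y, w) = 2*w (E(Y, w) = 2*w + 0 = 2*w)
b(d) = 20 + 9*d (b(d) = (2*2)*(6 + (d - 1*1) + d) + d = 4*(6 + (d - 1) + d) + d = 4*(6 + (-1 + d) + d) + d = 4*(5 + 2*d) + d = (20 + 8*d) + d = 20 + 9*d)
1/b((-5 - (-5)*(-2)) - 1*(-14)) = 1/(20 + 9*((-5 - (-5)*(-2)) - 1*(-14))) = 1/(20 + 9*((-5 - 1*10) + 14)) = 1/(20 + 9*((-5 - 10) + 14)) = 1/(20 + 9*(-15 + 14)) = 1/(20 + 9*(-1)) = 1/(20 - 9) = 1/11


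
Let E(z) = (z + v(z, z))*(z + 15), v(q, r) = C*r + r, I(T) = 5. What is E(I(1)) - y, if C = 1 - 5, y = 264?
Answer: -464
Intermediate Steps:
C = -4
v(q, r) = -3*r (v(q, r) = -4*r + r = -3*r)
E(z) = -2*z*(15 + z) (E(z) = (z - 3*z)*(z + 15) = (-2*z)*(15 + z) = -2*z*(15 + z))
E(I(1)) - y = 2*5*(-15 - 1*5) - 1*264 = 2*5*(-15 - 5) - 264 = 2*5*(-20) - 264 = -200 - 264 = -464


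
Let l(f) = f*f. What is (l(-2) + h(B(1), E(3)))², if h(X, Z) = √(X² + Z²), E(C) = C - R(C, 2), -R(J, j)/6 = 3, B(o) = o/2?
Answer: (8 + √1765)²/4 ≈ 625.30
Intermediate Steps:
B(o) = o/2 (B(o) = o*(½) = o/2)
R(J, j) = -18 (R(J, j) = -6*3 = -18)
l(f) = f²
E(C) = 18 + C (E(C) = C - 1*(-18) = C + 18 = 18 + C)
(l(-2) + h(B(1), E(3)))² = ((-2)² + √(((½)*1)² + (18 + 3)²))² = (4 + √((½)² + 21²))² = (4 + √(¼ + 441))² = (4 + √(1765/4))² = (4 + √1765/2)²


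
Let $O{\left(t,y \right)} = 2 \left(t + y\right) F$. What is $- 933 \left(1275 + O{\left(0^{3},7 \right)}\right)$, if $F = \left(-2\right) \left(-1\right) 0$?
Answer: $-1189575$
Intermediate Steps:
$F = 0$ ($F = 2 \cdot 0 = 0$)
$O{\left(t,y \right)} = 0$ ($O{\left(t,y \right)} = 2 \left(t + y\right) 0 = \left(2 t + 2 y\right) 0 = 0$)
$- 933 \left(1275 + O{\left(0^{3},7 \right)}\right) = - 933 \left(1275 + 0\right) = \left(-933\right) 1275 = -1189575$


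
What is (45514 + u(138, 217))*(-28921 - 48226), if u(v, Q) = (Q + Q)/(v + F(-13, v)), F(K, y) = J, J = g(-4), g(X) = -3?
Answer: -474054737128/135 ≈ -3.5115e+9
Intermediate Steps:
J = -3
F(K, y) = -3
u(v, Q) = 2*Q/(-3 + v) (u(v, Q) = (Q + Q)/(v - 3) = (2*Q)/(-3 + v) = 2*Q/(-3 + v))
(45514 + u(138, 217))*(-28921 - 48226) = (45514 + 2*217/(-3 + 138))*(-28921 - 48226) = (45514 + 2*217/135)*(-77147) = (45514 + 2*217*(1/135))*(-77147) = (45514 + 434/135)*(-77147) = (6144824/135)*(-77147) = -474054737128/135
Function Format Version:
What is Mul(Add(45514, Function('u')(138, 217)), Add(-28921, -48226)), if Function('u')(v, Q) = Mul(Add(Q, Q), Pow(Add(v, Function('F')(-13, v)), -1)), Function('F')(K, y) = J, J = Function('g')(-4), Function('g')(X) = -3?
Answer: Rational(-474054737128, 135) ≈ -3.5115e+9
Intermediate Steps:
J = -3
Function('F')(K, y) = -3
Function('u')(v, Q) = Mul(2, Q, Pow(Add(-3, v), -1)) (Function('u')(v, Q) = Mul(Add(Q, Q), Pow(Add(v, -3), -1)) = Mul(Mul(2, Q), Pow(Add(-3, v), -1)) = Mul(2, Q, Pow(Add(-3, v), -1)))
Mul(Add(45514, Function('u')(138, 217)), Add(-28921, -48226)) = Mul(Add(45514, Mul(2, 217, Pow(Add(-3, 138), -1))), Add(-28921, -48226)) = Mul(Add(45514, Mul(2, 217, Pow(135, -1))), -77147) = Mul(Add(45514, Mul(2, 217, Rational(1, 135))), -77147) = Mul(Add(45514, Rational(434, 135)), -77147) = Mul(Rational(6144824, 135), -77147) = Rational(-474054737128, 135)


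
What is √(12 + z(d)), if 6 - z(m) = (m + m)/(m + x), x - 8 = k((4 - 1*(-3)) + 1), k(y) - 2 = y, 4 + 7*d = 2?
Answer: √17329/31 ≈ 4.2464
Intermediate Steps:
d = -2/7 (d = -4/7 + (⅐)*2 = -4/7 + 2/7 = -2/7 ≈ -0.28571)
k(y) = 2 + y
x = 18 (x = 8 + (2 + ((4 - 1*(-3)) + 1)) = 8 + (2 + ((4 + 3) + 1)) = 8 + (2 + (7 + 1)) = 8 + (2 + 8) = 8 + 10 = 18)
z(m) = 6 - 2*m/(18 + m) (z(m) = 6 - (m + m)/(m + 18) = 6 - 2*m/(18 + m))
√(12 + z(d)) = √(12 + 4*(27 - 2/7)/(18 - 2/7)) = √(12 + 4*(187/7)/(124/7)) = √(12 + 4*(7/124)*(187/7)) = √(12 + 187/31) = √(559/31) = √17329/31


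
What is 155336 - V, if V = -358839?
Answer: 514175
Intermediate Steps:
155336 - V = 155336 - 1*(-358839) = 155336 + 358839 = 514175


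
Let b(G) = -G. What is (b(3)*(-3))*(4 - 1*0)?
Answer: 36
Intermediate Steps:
(b(3)*(-3))*(4 - 1*0) = (-1*3*(-3))*(4 - 1*0) = (-3*(-3))*(4 + 0) = 9*4 = 36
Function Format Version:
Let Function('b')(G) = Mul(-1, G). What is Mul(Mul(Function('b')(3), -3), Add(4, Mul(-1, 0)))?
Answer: 36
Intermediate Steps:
Mul(Mul(Function('b')(3), -3), Add(4, Mul(-1, 0))) = Mul(Mul(Mul(-1, 3), -3), Add(4, Mul(-1, 0))) = Mul(Mul(-3, -3), Add(4, 0)) = Mul(9, 4) = 36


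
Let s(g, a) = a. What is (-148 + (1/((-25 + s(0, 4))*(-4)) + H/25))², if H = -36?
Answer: 98469812401/4410000 ≈ 22329.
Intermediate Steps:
(-148 + (1/((-25 + s(0, 4))*(-4)) + H/25))² = (-148 + (1/((-25 + 4)*(-4)) - 36/25))² = (-148 + (-¼/(-21) - 36*1/25))² = (-148 + (-1/21*(-¼) - 36/25))² = (-148 + (1/84 - 36/25))² = (-148 - 2999/2100)² = (-313799/2100)² = 98469812401/4410000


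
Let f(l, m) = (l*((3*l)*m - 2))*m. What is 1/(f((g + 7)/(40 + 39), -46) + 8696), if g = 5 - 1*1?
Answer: 6241/55119792 ≈ 0.00011323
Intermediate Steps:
g = 4 (g = 5 - 1 = 4)
f(l, m) = l*m*(-2 + 3*l*m) (f(l, m) = (l*(3*l*m - 2))*m = (l*(-2 + 3*l*m))*m = l*m*(-2 + 3*l*m))
1/(f((g + 7)/(40 + 39), -46) + 8696) = 1/(((4 + 7)/(40 + 39))*(-46)*(-2 + 3*((4 + 7)/(40 + 39))*(-46)) + 8696) = 1/((11/79)*(-46)*(-2 + 3*(11/79)*(-46)) + 8696) = 1/((11/79)*(-46)*(-2 - 1518/79) + 8696) = 1/((11/79)*(-46)*(-1676/79) + 8696) = 1/(848056/6241 + 8696) = 1/(55119792/6241) = 6241/55119792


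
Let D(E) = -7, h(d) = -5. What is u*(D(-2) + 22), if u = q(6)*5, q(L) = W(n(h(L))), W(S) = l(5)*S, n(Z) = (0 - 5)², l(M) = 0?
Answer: 0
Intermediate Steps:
n(Z) = 25 (n(Z) = (-5)² = 25)
W(S) = 0 (W(S) = 0*S = 0)
q(L) = 0
u = 0 (u = 0*5 = 0)
u*(D(-2) + 22) = 0*(-7 + 22) = 0*15 = 0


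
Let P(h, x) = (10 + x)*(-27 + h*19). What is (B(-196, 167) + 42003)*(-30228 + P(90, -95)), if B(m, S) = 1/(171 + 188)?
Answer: -2612947873074/359 ≈ -7.2784e+9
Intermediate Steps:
P(h, x) = (-27 + 19*h)*(10 + x) (P(h, x) = (10 + x)*(-27 + 19*h) = (-27 + 19*h)*(10 + x))
B(m, S) = 1/359
(B(-196, 167) + 42003)*(-30228 + P(90, -95)) = (1/359 + 42003)*(-30228 + (-270 - 27*(-95) + 190*90 + 19*90*(-95))) = 15079078*(-30228 + (-270 + 2565 + 17100 - 162450))/359 = 15079078*(-30228 - 143055)/359 = (15079078/359)*(-173283) = -2612947873074/359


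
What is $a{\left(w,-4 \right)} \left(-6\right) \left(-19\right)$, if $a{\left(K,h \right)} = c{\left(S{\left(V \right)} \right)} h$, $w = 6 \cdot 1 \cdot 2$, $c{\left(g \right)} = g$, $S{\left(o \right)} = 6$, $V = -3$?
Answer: $-2736$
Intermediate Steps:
$w = 12$ ($w = 6 \cdot 2 = 12$)
$a{\left(K,h \right)} = 6 h$
$a{\left(w,-4 \right)} \left(-6\right) \left(-19\right) = 6 \left(-4\right) \left(-6\right) \left(-19\right) = \left(-24\right) \left(-6\right) \left(-19\right) = 144 \left(-19\right) = -2736$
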